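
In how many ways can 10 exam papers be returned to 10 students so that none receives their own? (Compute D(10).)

Use the recurrence D(n) = (n-1)(D(n-1) + D(n-2)) with D(0)=1, D(1)=0.
D(2) = 1 x (0 + 1) = 1
D(3) = 2 x (1 + 0) = 2
D(4) = 3 x (2 + 1) = 9
D(5) = 4 x (9 + 2) = 44
D(6) = 5 x (44 + 9) = 265
D(7) = 6 x (265 + 44) = 1854
D(8) = 7 x (1854 + 265) = 14833
D(9) = 8 x (14833 + 1854) = 133496
D(10) = 9 x (D(9) + D(8)) = 9 x (133496 + 14833)

Final answer: D(10) = 1334961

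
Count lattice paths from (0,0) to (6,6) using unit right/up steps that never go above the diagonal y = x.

Total monotonic paths to (6,6): C(12,6) = 924.
A path is bad iff it touches y = x + 1; reflecting its initial segment maps bad paths bijectively onto all paths to (5,7), of which there are C(12,7) = 792.
Valid Dyck paths: 924 - 792.
(Check: C(12,6) - C(12,7) = C(12,6)/7, the Catalan number C_{6}.)

Final answer: C_{6} = 132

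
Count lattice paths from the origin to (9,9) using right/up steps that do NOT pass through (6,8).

Total paths to (9,9): C(18,9) = 48620.
Paths through (6,8): C(14,8) x C(4,1) = 12012.
Avoiding (6,8): 48620 - 12012.

Final answer: 36608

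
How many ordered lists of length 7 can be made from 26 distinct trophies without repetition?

P(26,7) = 26!/(26-7)! = 26!/19!.

Final answer: P(26,7) = 3315312000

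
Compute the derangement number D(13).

Use the recurrence D(n) = (n-1)(D(n-1) + D(n-2)) with D(0)=1, D(1)=0.
Building up: D(2)=1, D(3)=2, D(4)=9, D(5)=44, D(6)=265, D(7)=1854, D(8)=14833, D(9)=133496, D(10)=1334961, D(11)=14684570, D(12)=176214841.
D(13) = 12 x (D(12) + D(11)) = 12 x (176214841 + 14684570).

Final answer: D(13) = 2290792932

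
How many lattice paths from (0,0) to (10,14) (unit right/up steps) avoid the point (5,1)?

Total paths to (10,14): C(24,14) = 1961256.
Paths through (5,1): C(6,1) x C(18,13) = 51408.
Avoiding (5,1): 1961256 - 51408.

Final answer: 1909848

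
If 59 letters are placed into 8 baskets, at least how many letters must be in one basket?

By the pigeonhole principle: ceiling(59/8).

Final answer: 8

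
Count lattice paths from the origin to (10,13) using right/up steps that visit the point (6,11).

Paths (0,0)->(6,11): C(17,11) = 12376.
Paths (6,11)->(10,13): C(6,2) = 15.
By multiplication principle: 12376 x 15.

Final answer: 185640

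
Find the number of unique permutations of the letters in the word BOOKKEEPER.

Letters (B:1, E:3, K:2, O:2, P:1, R:1). Total letters: 10.
Permutations = 10!/(3! x 2! x 2!).

Final answer: 151200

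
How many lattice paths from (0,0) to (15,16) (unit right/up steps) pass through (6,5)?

Paths (0,0)->(6,5): C(11,5) = 462.
Paths (6,5)->(15,16): C(20,11) = 167960.
By multiplication principle: 462 x 167960.

Final answer: 77597520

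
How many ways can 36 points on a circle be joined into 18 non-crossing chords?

This is a standard Catalan-number count: the answer is C_n. Here n = 36/2 = 18.
Using C_0 = 1 and C_(k+1) = C_k x 2(2k+1)/(k+2), build up term by term: C_1=1, C_2=2, C_3=5, C_4=14, C_5=42, C_6=132, C_7=429, C_8=1430, C_9=4862, C_10=16796, C_11=58786, C_12=208012, C_13=742900, C_14=2674440, C_15=9694845, C_16=35357670, C_17=129644790, C_18=477638700.

Final answer: C_{18} = 477638700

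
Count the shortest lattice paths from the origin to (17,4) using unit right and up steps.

Each path has 17 right steps and 4 up steps in some order (21 steps total).
Choose which 4 of the 21 steps are up: C(21,4).

Final answer: C(21,4) = 5985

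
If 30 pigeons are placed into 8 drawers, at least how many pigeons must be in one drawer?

By the pigeonhole principle: ceiling(30/8).

Final answer: 4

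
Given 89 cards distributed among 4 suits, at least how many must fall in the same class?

By pigeonhole with 89 objects and 4 categories: ceiling(89/4).

Final answer: 23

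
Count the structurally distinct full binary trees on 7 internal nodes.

This is a standard Catalan-number count: the answer is C_n. Here n = 7.
C_n = C(2n,n) - C(2n,n+1), so C_{7} = C(14,7) - C(14,8) = 3432 - 3003.

Final answer: C_{7} = 429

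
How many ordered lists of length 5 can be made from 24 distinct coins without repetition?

P(24,5) = 24!/(24-5)! = 24!/19!.

Final answer: P(24,5) = 5100480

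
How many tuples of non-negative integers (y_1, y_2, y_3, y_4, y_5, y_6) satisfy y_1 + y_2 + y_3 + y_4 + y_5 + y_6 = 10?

Stars and bars with 10 stars and 5 bars:
C(10+6-1, 6-1) = C(15,5).

Final answer: C(15,5) = 3003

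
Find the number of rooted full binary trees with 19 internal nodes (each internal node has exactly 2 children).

This is counted by the nth Catalan number C_n. Here n = 19.
C_n = (2n)!/(n!(n+1)!), so C_{19} = 38!/(19! x 20!) = C(38,19)/20 = 35345263800/20.

Final answer: C_{19} = 1767263190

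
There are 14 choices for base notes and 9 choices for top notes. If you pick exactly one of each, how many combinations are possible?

By the multiplication principle: 14 x 9.

Final answer: 126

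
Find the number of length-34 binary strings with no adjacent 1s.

A valid string ends in 0 (append to any length-(n-1) valid string) or in 01 (append to any length-(n-2) valid string), so a(n) = a(n-1) + a(n-2) with a(1)=2, a(2)=3.
Iterating the recurrence: a(1)=2, a(2)=3, a(3)=5, a(4)=8, a(5)=13, a(6)=21, a(7)=34, a(8)=55, a(9)=89, a(10)=144, a(11)=233, a(12)=377, a(13)=610, a(14)=987, a(15)=1597, a(16)=2584, a(17)=4181, a(18)=6765, a(19)=10946, a(20)=17711, a(21)=28657, a(22)=46368, a(23)=75025, a(24)=121393, a(25)=196418, a(26)=317811, a(27)=514229, a(28)=832040, a(29)=1346269, a(30)=2178309, a(31)=3524578, a(32)=5702887, a(33)=9227465, a(34)=14930352.

Final answer: 14930352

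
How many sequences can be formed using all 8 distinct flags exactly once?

The number of ways to arrange 8 distinct objects is 8!.

Final answer: 8! = 40320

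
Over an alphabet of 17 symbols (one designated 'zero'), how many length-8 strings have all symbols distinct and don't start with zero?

First digit: 16 (nonzero). Second: 16 (not first). Third: 15, etc.
Total: 16 x 16 x 15 x 14 x 13 x 12 x 11 x 10.

Final answer: 922521600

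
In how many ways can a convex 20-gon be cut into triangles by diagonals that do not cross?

This is a standard Catalan-number count: the answer is C_n. Here n = 20 - 2 = 18.
Using C_0 = 1 and C_(k+1) = C_k x 2(2k+1)/(k+2), build up term by term: C_1=1, C_2=2, C_3=5, C_4=14, C_5=42, C_6=132, C_7=429, C_8=1430, C_9=4862, C_10=16796, C_11=58786, C_12=208012, C_13=742900, C_14=2674440, C_15=9694845, C_16=35357670, C_17=129644790, C_18=477638700.

Final answer: C_{18} = 477638700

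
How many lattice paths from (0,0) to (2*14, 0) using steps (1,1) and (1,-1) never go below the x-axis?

Total monotonic paths to (14,14): C(28,14) = 40116600.
Reflecting each bad path at its first crossing gives a bijection with paths to (13,15): C(28,15) = 37442160.
Valid Dyck paths: 40116600 - 37442160.
(Check: C(28,14) - C(28,15) = C(28,14)/15, the Catalan number C_{14}.)

Final answer: C_{14} = 2674440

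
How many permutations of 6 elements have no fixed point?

Use the recurrence D(n) = (n-1)(D(n-1) + D(n-2)) with D(0)=1, D(1)=0.
Building up: D(2)=1, D(3)=2, D(4)=9, D(5)=44.
D(6) = 5 x (D(5) + D(4)) = 5 x (44 + 9).

Final answer: D(6) = 265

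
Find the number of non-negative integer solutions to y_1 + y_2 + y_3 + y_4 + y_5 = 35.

Stars and bars with 35 stars and 4 bars:
C(35+5-1, 5-1) = C(39,4).

Final answer: C(39,4) = 82251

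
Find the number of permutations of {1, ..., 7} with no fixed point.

Use the recurrence D(n) = (n-1)(D(n-1) + D(n-2)) with D(0)=1, D(1)=0.
Building up: D(2)=1, D(3)=2, D(4)=9, D(5)=44, D(6)=265.
D(7) = 6 x (D(6) + D(5)) = 6 x (265 + 44).

Final answer: D(7) = 1854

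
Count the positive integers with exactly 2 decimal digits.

First digit: 9 choices (1-9). Each of the remaining 1 digit: 10 choices.
Total: 9 x 10^1.

Final answer: 90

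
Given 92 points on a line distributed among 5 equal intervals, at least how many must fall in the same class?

By pigeonhole with 92 objects and 5 categories: ceiling(92/5).

Final answer: 19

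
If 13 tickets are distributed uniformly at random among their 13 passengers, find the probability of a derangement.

D(n) = (n-1)(D(n-1) + D(n-2)), D(0)=1, D(1)=0.
Building up: D(2)=1, D(3)=2, D(4)=9, D(5)=44, D(6)=265, D(7)=1854, D(8)=14833, D(9)=133496, D(10)=1334961, D(11)=14684570, D(12)=176214841, D(13)=2290792932.
Total arrangements: 13! = 6227020800.
Probability = D(13)/13! = 63633137/172972800.

Final answer: D(13)/13! = 2290792932/6227020800 = 0.367879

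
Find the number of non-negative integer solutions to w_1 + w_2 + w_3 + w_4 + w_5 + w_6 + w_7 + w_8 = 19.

Stars and bars with 19 stars and 7 bars:
C(19+8-1, 8-1) = C(26,7).

Final answer: C(26,7) = 657800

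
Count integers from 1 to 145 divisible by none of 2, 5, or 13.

|div by 2|=72, |div by 5|=29, |div by 13|=11.
|div by 2&5|=14, |div by 2&13|=5, |div by 5&13|=2, |div by all|=1.
By inclusion-exclusion, divisible by at least one: 72+29+11-14-5-2+1 = 92.
Not divisible by any: 145 - 92.

Final answer: 53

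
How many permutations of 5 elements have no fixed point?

Derangements satisfy D(n) = (n-1)(D(n-1) + D(n-2)), starting from D(0)=1, D(1)=0.
D(2) = 1 x (0 + 1) = 1
D(3) = 2 x (1 + 0) = 2
D(4) = 3 x (2 + 1) = 9
D(5) = 4 x (D(4) + D(3)) = 4 x (9 + 2)

Final answer: D(5) = 44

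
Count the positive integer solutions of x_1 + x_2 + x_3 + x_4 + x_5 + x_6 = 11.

Substitute x'_i = x_i - 1 (so x'_i >= 0). Then sum x'_i = 11 - 6 = 5.
Stars and bars: C(5+6-1, 6-1) = C(10,5).

Final answer: C(10,5) = 252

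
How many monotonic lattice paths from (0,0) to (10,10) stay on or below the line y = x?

Total monotonic paths to (10,10): C(20,10) = 184756.
A path is bad iff it touches y = x + 1; reflecting its initial segment maps bad paths bijectively onto all paths to (9,11), of which there are C(20,11) = 167960.
Valid Dyck paths: 184756 - 167960.
(These counts are the Catalan numbers.)

Final answer: C_{10} = 16796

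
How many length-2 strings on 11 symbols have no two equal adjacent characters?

First character: 11 choices. Each subsequent: 10 choices (must differ from the previous one).
Total: 11 x 10^1.

Final answer: 11 x 10^{1} = 110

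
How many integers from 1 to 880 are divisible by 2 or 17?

Multiples of 2: 440. Multiples of 17: 51. Of both (lcm=34): 25.
By inclusion-exclusion: 440 + 51 - 25.

Final answer: 466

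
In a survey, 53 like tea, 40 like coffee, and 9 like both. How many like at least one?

|A union B| = |A| + |B| - |A intersect B| = 53 + 40 - 9.

Final answer: 84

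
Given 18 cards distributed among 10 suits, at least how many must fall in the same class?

By pigeonhole with 18 objects and 10 categories: ceiling(18/10).

Final answer: 2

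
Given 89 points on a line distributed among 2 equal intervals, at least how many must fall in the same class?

By pigeonhole with 89 objects and 2 categories: ceiling(89/2).

Final answer: 45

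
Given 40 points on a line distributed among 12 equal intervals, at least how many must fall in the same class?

By pigeonhole with 40 objects and 12 categories: ceiling(40/12).

Final answer: 4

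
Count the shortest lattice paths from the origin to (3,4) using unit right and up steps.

Each path has 3 right steps and 4 up steps in some order (7 steps total).
Choose which 4 of the 7 steps are up: C(7,4).

Final answer: C(7,4) = 35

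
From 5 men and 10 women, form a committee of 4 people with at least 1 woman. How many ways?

Sum over valid woman counts:
C(10,1)C(5,3) = 100
C(10,2)C(5,2) = 450
C(10,3)C(5,1) = 600
C(10,4)C(5,0) = 210
Total: 100 + 450 + 600 + 210.

Final answer: 1360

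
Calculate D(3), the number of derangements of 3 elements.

Use the recurrence D(n) = (n-1)(D(n-1) + D(n-2)) with D(0)=1, D(1)=0.
D(2) = 1 x (0 + 1) = 1
D(3) = 2 x (D(2) + D(1)) = 2 x (1 + 0)

Final answer: D(3) = 2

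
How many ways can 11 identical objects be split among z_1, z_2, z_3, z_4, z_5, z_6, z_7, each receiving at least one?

Substitute z'_i = z_i - 1 (so z'_i >= 0). Then sum z'_i = 11 - 7 = 4.
Stars and bars: C(4+7-1, 7-1) = C(10,6).

Final answer: C(10,6) = 210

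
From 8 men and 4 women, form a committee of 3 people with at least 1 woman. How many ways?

Sum over valid woman counts:
C(4,1)C(8,2) = 112
C(4,2)C(8,1) = 48
C(4,3)C(8,0) = 4
Total: 112 + 48 + 4.

Final answer: 164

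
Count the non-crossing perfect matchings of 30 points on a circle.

This is counted by the nth Catalan number C_n. Here n = 30/2 = 15.
Using C_0 = 1 and C_(k+1) = C_k x 2(2k+1)/(k+2), build up term by term: C_1=1, C_2=2, C_3=5, C_4=14, C_5=42, C_6=132, C_7=429, C_8=1430, C_9=4862, C_10=16796, C_11=58786, C_12=208012, C_13=742900, C_14=2674440, C_15=9694845.

Final answer: C_{15} = 9694845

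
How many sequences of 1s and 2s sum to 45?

Let f(n) count the ways. The last step is size 1 or 2, so f(n) = f(n-1) + f(n-2) with f(1)=1, f(2)=2.
Building up term by term: f(1)=1, f(2)=2, f(3)=3, f(4)=5, f(5)=8, f(6)=13, f(7)=21, f(8)=34, f(9)=55, f(10)=89, f(11)=144, f(12)=233, f(13)=377, f(14)=610, f(15)=987, f(16)=1597, f(17)=2584, f(18)=4181, f(19)=6765, f(20)=10946, f(21)=17711, f(22)=28657, f(23)=46368, f(24)=75025, f(25)=121393, f(26)=196418, f(27)=317811, f(28)=514229, f(29)=832040, f(30)=1346269, f(31)=2178309, f(32)=3524578, f(33)=5702887, f(34)=9227465, f(35)=14930352, f(36)=24157817, f(37)=39088169, f(38)=63245986, f(39)=102334155, f(40)=165580141, f(41)=267914296, f(42)=433494437, f(43)=701408733, f(44)=1134903170, f(45)=1836311903.

Final answer: 1836311903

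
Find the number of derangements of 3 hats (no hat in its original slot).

Use the recurrence D(n) = (n-1)(D(n-1) + D(n-2)) with D(0)=1, D(1)=0.
D(2) = 1 x (0 + 1) = 1
D(3) = 2 x (D(2) + D(1)) = 2 x (1 + 0)

Final answer: D(3) = 2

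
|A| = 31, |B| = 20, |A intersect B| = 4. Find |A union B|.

|A union B| = |A| + |B| - |A intersect B| = 31 + 20 - 4.

Final answer: 47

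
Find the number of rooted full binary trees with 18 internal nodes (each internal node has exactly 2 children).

The structures are counted by the Catalan number C_n. Here n = 18.
C_n = C(2n,n) - C(2n,n+1), so C_{18} = C(36,18) - C(36,19) = 9075135300 - 8597496600.

Final answer: C_{18} = 477638700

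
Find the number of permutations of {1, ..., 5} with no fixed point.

Use the recurrence D(n) = (n-1)(D(n-1) + D(n-2)) with D(0)=1, D(1)=0.
D(2) = 1 x (0 + 1) = 1
D(3) = 2 x (1 + 0) = 2
D(4) = 3 x (2 + 1) = 9
D(5) = 4 x (D(4) + D(3)) = 4 x (9 + 2)

Final answer: D(5) = 44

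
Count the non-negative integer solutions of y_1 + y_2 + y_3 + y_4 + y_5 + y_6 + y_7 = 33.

Stars and bars with 33 stars and 6 bars:
C(33+7-1, 7-1) = C(39,6).

Final answer: C(39,6) = 3262623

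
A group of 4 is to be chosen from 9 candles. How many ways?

C(9,4) = 9!/(4! x (9-4)!).

Final answer: C(9,4) = 126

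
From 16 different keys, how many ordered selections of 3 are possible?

P(16,3) = 16!/(16-3)! = 16!/13!.

Final answer: P(16,3) = 3360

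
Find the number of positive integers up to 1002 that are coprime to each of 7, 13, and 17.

|div by 7|=143, |div by 13|=77, |div by 17|=58.
|div by 7&13|=11, |div by 7&17|=8, |div by 13&17|=4, |div by all|=0.
By inclusion-exclusion, divisible by at least one: 143+77+58-11-8-4+0 = 255.
Not divisible by any: 1002 - 255.

Final answer: 747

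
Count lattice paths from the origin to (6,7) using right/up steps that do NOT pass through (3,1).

Total paths to (6,7): C(13,7) = 1716.
Paths through (3,1): C(4,1) x C(9,6) = 336.
Avoiding (3,1): 1716 - 336.

Final answer: 1380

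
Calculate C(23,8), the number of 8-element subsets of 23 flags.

C(23,8) = 23!/(8! x (23-8)!).

Final answer: C(23,8) = 490314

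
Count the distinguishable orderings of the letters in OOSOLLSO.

Letters (L:2, O:4, S:2). Total letters: 8.
Permutations = 8!/(4! x 2! x 2!).

Final answer: 420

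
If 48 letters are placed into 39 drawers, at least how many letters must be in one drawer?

By the pigeonhole principle: ceiling(48/39).

Final answer: 2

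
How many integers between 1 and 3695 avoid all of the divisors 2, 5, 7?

|div by 2|=1847, |div by 5|=739, |div by 7|=527.
|div by 2&5|=369, |div by 2&7|=263, |div by 5&7|=105, |div by all|=52.
By inclusion-exclusion, divisible by at least one: 1847+739+527-369-263-105+52 = 2428.
Not divisible by any: 3695 - 2428.

Final answer: 1267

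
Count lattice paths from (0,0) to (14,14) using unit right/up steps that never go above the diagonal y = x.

Total monotonic paths to (14,14): C(28,14) = 40116600.
Reflecting each bad path at its first crossing gives a bijection with paths to (13,15): C(28,15) = 37442160.
Valid Dyck paths: 40116600 - 37442160.
(This is the Catalan number C_{14}.)

Final answer: C_{14} = 2674440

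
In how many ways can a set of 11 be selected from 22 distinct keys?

C(22,11) = 22!/(11! x 11!).

Final answer: \binom{22}{11} = 705432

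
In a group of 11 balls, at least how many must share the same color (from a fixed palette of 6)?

There are 6 possible values for color (from a fixed palette of 6). With 11 balls and 6 categories, by pigeonhole: ceiling(11/6).

Final answer: 2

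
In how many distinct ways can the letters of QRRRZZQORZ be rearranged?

Letters (O:1, Q:2, R:4, Z:3). Total letters: 10.
Permutations = 10!/(4! x 3! x 2!).

Final answer: 12600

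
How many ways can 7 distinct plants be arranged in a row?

The number of ways to arrange 7 distinct objects is 7!.

Final answer: 7! = 5040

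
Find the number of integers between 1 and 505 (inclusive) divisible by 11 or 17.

Multiples of 11: 45. Multiples of 17: 29. Of both (lcm=187): 2.
By inclusion-exclusion: 45 + 29 - 2.

Final answer: 72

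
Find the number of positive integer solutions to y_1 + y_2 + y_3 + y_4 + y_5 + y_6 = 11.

Substitute y'_i = y_i - 1 (so y'_i >= 0). Then sum y'_i = 11 - 6 = 5.
Stars and bars: C(5+6-1, 6-1) = C(10,5).

Final answer: C(10,5) = 252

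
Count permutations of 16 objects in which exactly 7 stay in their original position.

Choose which 7 elements are fixed: C(16,7) = 11440.
Derange the remaining 9 using D(j) = (j-1)(D(j-1) + D(j-2)), D(0)=1, D(1)=0: D(2)=1, D(3)=2, D(4)=9, D(5)=44, D(6)=265, D(7)=1854, D(8)=14833, D(9)=133496.
Total: 11440 x 133496.

Final answer: C(16,7) D(9) = 1527194240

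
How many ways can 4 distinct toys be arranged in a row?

The number of ways to arrange 4 distinct objects is 4!.

Final answer: 4! = 24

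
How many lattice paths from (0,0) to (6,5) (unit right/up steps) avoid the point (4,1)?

Total paths to (6,5): C(11,5) = 462.
Paths through (4,1): C(5,1) x C(6,4) = 75.
Avoiding (4,1): 462 - 75.

Final answer: 387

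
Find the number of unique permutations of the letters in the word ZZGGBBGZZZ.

Letters (B:2, G:3, Z:5). Total letters: 10.
Permutations = 10!/(5! x 3! x 2!).

Final answer: 2520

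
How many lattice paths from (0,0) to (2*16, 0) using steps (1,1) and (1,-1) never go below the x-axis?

Total monotonic paths to (16,16): C(32,16) = 601080390.
Reflecting each bad path at its first crossing gives a bijection with paths to (15,17): C(32,17) = 565722720.
Valid Dyck paths: 601080390 - 565722720.
(This is the Catalan number C_{16}.)

Final answer: C_{16} = 35357670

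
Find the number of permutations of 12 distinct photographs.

The number of ways to arrange 12 distinct objects is 12!.

Final answer: 12! = 479001600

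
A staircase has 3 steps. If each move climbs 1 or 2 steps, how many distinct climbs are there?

Condition on the final move: it is a 1-step (f(n-1) ways to get there) or a 2-step (f(n-2) ways), so f(n) = f(n-1) + f(n-2), with f(1)=1, f(2)=2.
Computing successive values: f(1)=1, f(2)=2, f(3)=3.

Final answer: 3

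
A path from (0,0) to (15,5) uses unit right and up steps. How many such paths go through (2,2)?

Paths (0,0)->(2,2): C(4,2) = 6.
Paths (2,2)->(15,5): C(16,3) = 560.
By multiplication principle: 6 x 560.

Final answer: 3360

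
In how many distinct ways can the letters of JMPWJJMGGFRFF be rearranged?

Letters (F:3, G:2, J:3, M:2, P:1, R:1, W:1). Total letters: 13.
Permutations = 13!/(3! x 3! x 2! x 2!).

Final answer: 43243200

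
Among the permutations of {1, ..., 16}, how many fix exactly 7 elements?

Choose which 7 elements are fixed: C(16,7) = 11440.
Derange the remaining 9 using D(j) = (j-1)(D(j-1) + D(j-2)), D(0)=1, D(1)=0: D(2)=1, D(3)=2, D(4)=9, D(5)=44, D(6)=265, D(7)=1854, D(8)=14833, D(9)=133496.
Total: 11440 x 133496.

Final answer: C(16,7) D(9) = 1527194240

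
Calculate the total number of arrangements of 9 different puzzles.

The number of ways to arrange 9 distinct objects is 9!.

Final answer: 9! = 362880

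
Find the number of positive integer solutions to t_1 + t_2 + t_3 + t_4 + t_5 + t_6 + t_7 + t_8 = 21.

Substitute t'_i = t_i - 1 (so t'_i >= 0). Then sum t'_i = 21 - 8 = 13.
Stars and bars: C(13+8-1, 8-1) = C(20,7).

Final answer: C(20,7) = 77520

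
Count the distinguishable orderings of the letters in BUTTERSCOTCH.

Letters (B:1, C:2, E:1, H:1, O:1, R:1, S:1, T:3, U:1). Total letters: 12.
Permutations = 12!/(3! x 2!).

Final answer: 39916800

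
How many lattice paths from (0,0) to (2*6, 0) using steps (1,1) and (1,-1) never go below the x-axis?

Total monotonic paths to (6,6): C(12,6) = 924.
A path is bad iff it touches y = x + 1; reflecting its initial segment maps bad paths bijectively onto all paths to (5,7), of which there are C(12,7) = 792.
Valid Dyck paths: 924 - 792.
(Check: C(12,6) - C(12,7) = C(12,6)/7, the Catalan number C_{6}.)

Final answer: C_{6} = 132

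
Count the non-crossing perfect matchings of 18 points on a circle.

This is counted by the nth Catalan number C_n. Here n = 18/2 = 9.
C_n = C(2n,n) - C(2n,n+1), so C_{9} = C(18,9) - C(18,10) = 48620 - 43758.

Final answer: C_{9} = 4862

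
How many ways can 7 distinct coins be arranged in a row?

The number of ways to arrange 7 distinct objects is 7!.

Final answer: 7! = 5040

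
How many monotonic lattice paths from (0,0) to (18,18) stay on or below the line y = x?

Total monotonic paths to (18,18): C(36,18) = 9075135300.
A path is bad iff it touches y = x + 1; reflecting its initial segment maps bad paths bijectively onto all paths to (17,19), of which there are C(36,19) = 8597496600.
Valid Dyck paths: 9075135300 - 8597496600.
(These counts are the Catalan numbers.)

Final answer: C_{18} = 477638700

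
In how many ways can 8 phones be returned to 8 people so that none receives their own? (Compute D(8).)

Use the recurrence D(n) = (n-1)(D(n-1) + D(n-2)) with D(0)=1, D(1)=0.
D(2) = 1 x (0 + 1) = 1
D(3) = 2 x (1 + 0) = 2
D(4) = 3 x (2 + 1) = 9
D(5) = 4 x (9 + 2) = 44
D(6) = 5 x (44 + 9) = 265
D(7) = 6 x (265 + 44) = 1854
D(8) = 7 x (D(7) + D(6)) = 7 x (1854 + 265)

Final answer: D(8) = 14833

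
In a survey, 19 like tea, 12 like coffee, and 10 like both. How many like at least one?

|A union B| = |A| + |B| - |A intersect B| = 19 + 12 - 10.

Final answer: 21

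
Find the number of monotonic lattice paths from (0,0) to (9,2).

Each path has 9 right steps and 2 up steps in some order (11 steps total).
Choose which 2 of the 11 steps are up: C(11,2).

Final answer: C(11,2) = 55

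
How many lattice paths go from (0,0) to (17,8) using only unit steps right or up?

Each path has 17 right steps and 8 up steps in some order (25 steps total).
Choose which 8 of the 25 steps are up: C(25,8).

Final answer: C(25,8) = 1081575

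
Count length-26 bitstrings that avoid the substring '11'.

Let a(n) count valid strings. If the last bit is 0 the prefix is any valid string of length n-1; if it is 1 the string must end in 01 with a valid prefix of length n-2. So a(n) = a(n-1) + a(n-2), a(1)=2, a(2)=3.
Building up term by term: a(1)=2, a(2)=3, a(3)=5, a(4)=8, a(5)=13, a(6)=21, a(7)=34, a(8)=55, a(9)=89, a(10)=144, a(11)=233, a(12)=377, a(13)=610, a(14)=987, a(15)=1597, a(16)=2584, a(17)=4181, a(18)=6765, a(19)=10946, a(20)=17711, a(21)=28657, a(22)=46368, a(23)=75025, a(24)=121393, a(25)=196418, a(26)=317811.

Final answer: 317811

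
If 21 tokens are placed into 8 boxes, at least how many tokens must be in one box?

By the pigeonhole principle: ceiling(21/8).

Final answer: 3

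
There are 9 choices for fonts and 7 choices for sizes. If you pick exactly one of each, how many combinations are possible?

By the multiplication principle: 9 x 7.

Final answer: 63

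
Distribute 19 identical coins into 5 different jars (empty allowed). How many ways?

Stars and bars: C(n+k-1, k-1) = C(23,4).

Final answer: C(23,4) = 8855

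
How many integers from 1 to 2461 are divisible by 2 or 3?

Multiples of 2: 1230. Multiples of 3: 820. Of both (lcm=6): 410.
By inclusion-exclusion: 1230 + 820 - 410.

Final answer: 1640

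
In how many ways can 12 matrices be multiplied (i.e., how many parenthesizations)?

This is counted by the nth Catalan number C_n. Here n = 12 - 1 = 11.
C_n = C(2n,n) - C(2n,n+1), so C_{11} = C(22,11) - C(22,12) = 705432 - 646646.

Final answer: C_{11} = 58786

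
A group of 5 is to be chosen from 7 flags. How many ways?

C(7,5) = 7!/(5! x (7-5)!).

Final answer: C(7,5) = 21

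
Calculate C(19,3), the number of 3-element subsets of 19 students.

C(19,3) = 19!/(3! x 16!).

Final answer: \binom{19}{3} = 969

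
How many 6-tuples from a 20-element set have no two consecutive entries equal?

First character: 20 choices. Each subsequent: 19 choices (must differ from the previous one).
Total: 20 x 19^5.

Final answer: 20 x 19^{5} = 49521980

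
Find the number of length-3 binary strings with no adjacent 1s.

A valid string ends in 0 (append to any length-(n-1) valid string) or in 01 (append to any length-(n-2) valid string), so a(n) = a(n-1) + a(n-2) with a(1)=2, a(2)=3.
Computing successive values: a(1)=2, a(2)=3, a(3)=5.

Final answer: 5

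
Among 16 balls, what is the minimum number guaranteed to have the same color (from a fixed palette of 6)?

There are 6 possible values for color (from a fixed palette of 6). With 16 balls and 6 categories, by pigeonhole: ceiling(16/6).

Final answer: 3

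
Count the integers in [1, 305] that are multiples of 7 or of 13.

Multiples of 7: 43. Multiples of 13: 23. Of both (lcm=91): 3.
By inclusion-exclusion: 43 + 23 - 3.

Final answer: 63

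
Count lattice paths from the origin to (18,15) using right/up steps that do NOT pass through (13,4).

Total paths to (18,15): C(33,15) = 1037158320.
Paths through (13,4): C(17,4) x C(16,11) = 10395840.
Avoiding (13,4): 1037158320 - 10395840.

Final answer: 1026762480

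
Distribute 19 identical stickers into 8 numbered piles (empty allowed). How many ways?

Stars and bars: C(n+k-1, k-1) = C(26,7).

Final answer: C(26,7) = 657800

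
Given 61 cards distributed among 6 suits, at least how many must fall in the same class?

By pigeonhole with 61 objects and 6 categories: ceiling(61/6).

Final answer: 11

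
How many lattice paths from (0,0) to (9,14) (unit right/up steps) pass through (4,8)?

Paths (0,0)->(4,8): C(12,8) = 495.
Paths (4,8)->(9,14): C(11,6) = 462.
By multiplication principle: 495 x 462.

Final answer: 228690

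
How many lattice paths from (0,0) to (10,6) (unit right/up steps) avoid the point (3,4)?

Total paths to (10,6): C(16,6) = 8008.
Paths through (3,4): C(7,4) x C(9,2) = 1260.
Avoiding (3,4): 8008 - 1260.

Final answer: 6748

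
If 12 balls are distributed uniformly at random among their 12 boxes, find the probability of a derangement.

D(n) = (n-1)(D(n-1) + D(n-2)), D(0)=1, D(1)=0.
Building up: D(2)=1, D(3)=2, D(4)=9, D(5)=44, D(6)=265, D(7)=1854, D(8)=14833, D(9)=133496, D(10)=1334961, D(11)=14684570, D(12)=176214841.
Total arrangements: 12! = 479001600.
Probability = D(12)/12! = 16019531/43545600.

Final answer: D(12)/12! = 176214841/479001600 = 0.367879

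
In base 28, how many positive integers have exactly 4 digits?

In base 28, the leading digit has 27 choices (1..27); each of the remaining 3 digits has 28 choices.
Total: 27 x 28^3.

Final answer: 592704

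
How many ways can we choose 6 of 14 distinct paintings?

C(14,6) = 14!/(6! x 8!).

Final answer: \binom{14}{6} = 3003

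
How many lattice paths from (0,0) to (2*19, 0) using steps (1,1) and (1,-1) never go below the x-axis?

Total monotonic paths to (19,19): C(38,19) = 35345263800.
By the reflection principle, paths that go above the diagonal number C(38,20) = 33578000610.
Valid Dyck paths: 35345263800 - 33578000610.
(Check: C(38,19) - C(38,20) = C(38,19)/20, the Catalan number C_{19}.)

Final answer: C_{19} = 1767263190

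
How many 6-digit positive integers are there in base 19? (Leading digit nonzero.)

These are the integers in [19^5, 19^6), so the count is 19^6 - 19^5 = 18 x 19^5.

Final answer: 44569782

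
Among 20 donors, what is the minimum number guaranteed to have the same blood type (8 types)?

There are 8 possible values for blood type (8 types). With 20 donors and 8 categories, by pigeonhole: ceiling(20/8).

Final answer: 3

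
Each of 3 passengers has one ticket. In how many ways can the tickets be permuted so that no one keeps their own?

Use the recurrence D(n) = (n-1)(D(n-1) + D(n-2)) with D(0)=1, D(1)=0.
D(2) = 1 x (0 + 1) = 1
D(3) = 2 x (D(2) + D(1)) = 2 x (1 + 0)

Final answer: D(3) = 2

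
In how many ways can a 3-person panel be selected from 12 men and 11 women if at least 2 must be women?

Sum over valid woman counts:
C(11,2)C(12,1) = 660
C(11,3)C(12,0) = 165
Total: 660 + 165.

Final answer: 825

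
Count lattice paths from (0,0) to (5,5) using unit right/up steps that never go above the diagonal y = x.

Total monotonic paths to (5,5): C(10,5) = 252.
Reflecting each bad path at its first crossing gives a bijection with paths to (4,6): C(10,6) = 210.
Valid Dyck paths: 252 - 210.
(Check: C(10,5) - C(10,6) = C(10,5)/6, the Catalan number C_{5}.)

Final answer: C_{5} = 42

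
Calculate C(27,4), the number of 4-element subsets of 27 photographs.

C(27,4) = 27!/(4! x 23!).

Final answer: \binom{27}{4} = 17550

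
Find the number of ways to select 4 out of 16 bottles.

C(16,4) = 16!/(4! x (16-4)!).

Final answer: C(16,4) = 1820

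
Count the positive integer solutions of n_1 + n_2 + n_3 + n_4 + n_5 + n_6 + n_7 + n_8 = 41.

Substitute n'_i = n_i - 1 (so n'_i >= 0). Then sum n'_i = 41 - 8 = 33.
Stars and bars: C(33+8-1, 8-1) = C(40,7).

Final answer: C(40,7) = 18643560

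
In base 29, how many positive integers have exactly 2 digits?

Leading digit: 28 options (nonzero). Other 1 digit(s): 29 options each.
Total: 28 x 29^1.

Final answer: 812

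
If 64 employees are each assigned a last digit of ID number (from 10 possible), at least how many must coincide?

There are 10 possible values for last digit of ID number. With 64 employees and 10 categories, by pigeonhole: ceiling(64/10).

Final answer: 7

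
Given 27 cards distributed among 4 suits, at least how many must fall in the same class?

By pigeonhole with 27 objects and 4 categories: ceiling(27/4).

Final answer: 7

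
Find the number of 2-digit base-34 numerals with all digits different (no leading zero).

The leading digit has 33 choices (anything but zero); the next has 33 (anything but the first), then 32, and so on, one fewer each time.
Total: 33 x 33.

Final answer: 1089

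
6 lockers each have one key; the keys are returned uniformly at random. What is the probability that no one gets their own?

Use the recurrence D(n) = (n-1)(D(n-1) + D(n-2)) with D(0)=1, D(1)=0.
Building up: D(2)=1, D(3)=2, D(4)=9, D(5)=44, D(6)=265.
Total arrangements: 6! = 720.
Probability = D(6)/6! = 53/144.

Final answer: D(6)/6! = 265/720 = 0.368056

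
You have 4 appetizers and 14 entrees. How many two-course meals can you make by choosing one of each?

By the multiplication principle: 4 x 14.

Final answer: 56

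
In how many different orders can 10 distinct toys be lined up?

The number of ways to arrange 10 distinct objects is 10!.

Final answer: 10! = 3628800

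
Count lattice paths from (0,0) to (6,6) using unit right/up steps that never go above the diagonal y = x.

Total monotonic paths to (6,6): C(12,6) = 924.
A path is bad iff it touches y = x + 1; reflecting its initial segment maps bad paths bijectively onto all paths to (5,7), of which there are C(12,7) = 792.
Valid Dyck paths: 924 - 792.
(Equivalently, C_{6} = C(12,6)/7 = 924/7.)

Final answer: C_{6} = 132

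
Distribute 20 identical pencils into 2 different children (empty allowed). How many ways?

Stars and bars: C(n+k-1, k-1) = C(21,1).

Final answer: C(21,1) = 21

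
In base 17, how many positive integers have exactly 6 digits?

In base 17, the leading digit has 16 choices (1..16); each of the remaining 5 digits has 17 choices.
Total: 16 x 17^5.

Final answer: 22717712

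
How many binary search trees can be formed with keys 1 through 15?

This is a standard Catalan-number count: the answer is C_n. Here n = 15.
Using C_0 = 1 and C_(k+1) = C_k x 2(2k+1)/(k+2), build up term by term: C_1=1, C_2=2, C_3=5, C_4=14, C_5=42, C_6=132, C_7=429, C_8=1430, C_9=4862, C_10=16796, C_11=58786, C_12=208012, C_13=742900, C_14=2674440, C_15=9694845.

Final answer: C_{15} = 9694845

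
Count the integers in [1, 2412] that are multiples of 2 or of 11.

Multiples of 2: 1206. Multiples of 11: 219. Of both (lcm=22): 109.
By inclusion-exclusion: 1206 + 219 - 109.

Final answer: 1316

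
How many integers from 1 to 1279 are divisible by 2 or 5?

Multiples of 2: 639. Multiples of 5: 255. Of both (lcm=10): 127.
By inclusion-exclusion: 639 + 255 - 127.

Final answer: 767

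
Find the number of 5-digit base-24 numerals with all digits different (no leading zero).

The leading digit has 23 choices (anything but zero); the next has 23 (anything but the first), then 22, and so on, one fewer each time.
Total: 23 x 23 x 22 x 21 x 20.

Final answer: 4887960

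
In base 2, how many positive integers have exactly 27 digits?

In base 2, the leading digit has 1 choices (1..1); each of the remaining 26 digits has 2 choices.
Total: 1 x 2^26.

Final answer: 67108864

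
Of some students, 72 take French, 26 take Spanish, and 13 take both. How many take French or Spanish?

|A union B| = |A| + |B| - |A intersect B| = 72 + 26 - 13.

Final answer: 85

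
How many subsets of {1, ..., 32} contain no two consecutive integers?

Condition on whether n belongs to the subset: if not, any valid subset of {1, ..., n-1} works (a(n-1)); if so, n-1 is excluded and the rest is a valid subset of {1, ..., n-2} (a(n-2)). Hence a(n) = a(n-1) + a(n-2), a(1)=2, a(2)=3.
Building up term by term: a(1)=2, a(2)=3, a(3)=5, a(4)=8, a(5)=13, a(6)=21, a(7)=34, a(8)=55, a(9)=89, a(10)=144, a(11)=233, a(12)=377, a(13)=610, a(14)=987, a(15)=1597, a(16)=2584, a(17)=4181, a(18)=6765, a(19)=10946, a(20)=17711, a(21)=28657, a(22)=46368, a(23)=75025, a(24)=121393, a(25)=196418, a(26)=317811, a(27)=514229, a(28)=832040, a(29)=1346269, a(30)=2178309, a(31)=3524578, a(32)=5702887.

Final answer: 5702887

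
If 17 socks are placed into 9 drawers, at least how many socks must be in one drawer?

By the pigeonhole principle: ceiling(17/9).

Final answer: 2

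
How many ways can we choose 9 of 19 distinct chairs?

C(19,9) = 19!/(9! x 10!).

Final answer: \binom{19}{9} = 92378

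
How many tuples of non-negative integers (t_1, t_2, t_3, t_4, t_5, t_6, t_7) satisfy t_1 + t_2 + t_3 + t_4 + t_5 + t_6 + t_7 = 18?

Stars and bars with 18 stars and 6 bars:
C(18+7-1, 7-1) = C(24,6).

Final answer: C(24,6) = 134596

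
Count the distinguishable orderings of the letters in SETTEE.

Letters (E:3, S:1, T:2). Total letters: 6.
Permutations = 6!/(3! x 2!).

Final answer: 60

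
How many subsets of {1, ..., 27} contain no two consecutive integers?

Let a(n) count such subsets of {1, ..., n}. Either n is excluded (a(n-1) ways) or n is included, forcing n-1 out (a(n-2) ways), so a(n) = a(n-1) + a(n-2) with a(1)=2, a(2)=3.
Iterating the recurrence: a(1)=2, a(2)=3, a(3)=5, a(4)=8, a(5)=13, a(6)=21, a(7)=34, a(8)=55, a(9)=89, a(10)=144, a(11)=233, a(12)=377, a(13)=610, a(14)=987, a(15)=1597, a(16)=2584, a(17)=4181, a(18)=6765, a(19)=10946, a(20)=17711, a(21)=28657, a(22)=46368, a(23)=75025, a(24)=121393, a(25)=196418, a(26)=317811, a(27)=514229.

Final answer: 514229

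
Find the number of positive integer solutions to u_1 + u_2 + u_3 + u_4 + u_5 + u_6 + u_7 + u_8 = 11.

Substitute u'_i = u_i - 1 (so u'_i >= 0). Then sum u'_i = 11 - 8 = 3.
Stars and bars: C(3+8-1, 8-1) = C(10,7).

Final answer: C(10,7) = 120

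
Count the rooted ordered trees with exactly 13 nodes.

This is counted by the nth Catalan number C_n. Here n = 13 - 1 = 12.
C_n = C(2n,n)/(n+1), so C_{12} = C(24,12)/13 = 2704156/13.

Final answer: C_{12} = 208012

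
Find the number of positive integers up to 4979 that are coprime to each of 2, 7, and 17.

|div by 2|=2489, |div by 7|=711, |div by 17|=292.
|div by 2&7|=355, |div by 2&17|=146, |div by 7&17|=41, |div by all|=20.
By inclusion-exclusion, divisible by at least one: 2489+711+292-355-146-41+20 = 2970.
Not divisible by any: 4979 - 2970.

Final answer: 2009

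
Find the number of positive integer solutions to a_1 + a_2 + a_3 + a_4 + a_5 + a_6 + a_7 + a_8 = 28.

Substitute a'_i = a_i - 1 (so a'_i >= 0). Then sum a'_i = 28 - 8 = 20.
Stars and bars: C(20+8-1, 8-1) = C(27,7).

Final answer: C(27,7) = 888030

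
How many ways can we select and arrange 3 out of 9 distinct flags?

P(9,3) = 9!/(9-3)! = 9!/6!.

Final answer: P(9,3) = 504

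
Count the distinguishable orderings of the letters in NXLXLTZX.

Letters (L:2, N:1, T:1, X:3, Z:1). Total letters: 8.
Permutations = 8!/(3! x 2!).

Final answer: 3360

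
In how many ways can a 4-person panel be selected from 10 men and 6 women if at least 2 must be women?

Sum over valid woman counts:
C(6,2)C(10,2) = 675
C(6,3)C(10,1) = 200
C(6,4)C(10,0) = 15
Total: 675 + 200 + 15.

Final answer: 890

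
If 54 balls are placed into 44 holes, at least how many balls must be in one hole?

By the pigeonhole principle: ceiling(54/44).

Final answer: 2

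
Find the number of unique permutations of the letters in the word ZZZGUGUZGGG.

Letters (G:5, U:2, Z:4). Total letters: 11.
Permutations = 11!/(5! x 4! x 2!).

Final answer: 6930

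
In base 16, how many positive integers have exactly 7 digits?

These are the integers in [16^6, 16^7), so the count is 16^7 - 16^6 = 15 x 16^6.

Final answer: 251658240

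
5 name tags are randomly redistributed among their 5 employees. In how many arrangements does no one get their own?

Use the recurrence D(n) = (n-1)(D(n-1) + D(n-2)) with D(0)=1, D(1)=0.
D(2) = 1 x (0 + 1) = 1
D(3) = 2 x (1 + 0) = 2
D(4) = 3 x (2 + 1) = 9
D(5) = 4 x (D(4) + D(3)) = 4 x (9 + 2)

Final answer: D(5) = 44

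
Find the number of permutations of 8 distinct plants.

The number of ways to arrange 8 distinct objects is 8!.

Final answer: 8! = 40320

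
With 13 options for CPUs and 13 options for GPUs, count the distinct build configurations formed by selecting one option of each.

By the multiplication principle: 13 x 13.

Final answer: 169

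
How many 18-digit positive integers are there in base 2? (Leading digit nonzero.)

In base 2, the leading digit has 1 choices (1..1); each of the remaining 17 digits has 2 choices.
Total: 1 x 2^17.

Final answer: 131072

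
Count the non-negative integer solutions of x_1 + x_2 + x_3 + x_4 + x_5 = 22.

Stars and bars with 22 stars and 4 bars:
C(22+5-1, 5-1) = C(26,4).

Final answer: C(26,4) = 14950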